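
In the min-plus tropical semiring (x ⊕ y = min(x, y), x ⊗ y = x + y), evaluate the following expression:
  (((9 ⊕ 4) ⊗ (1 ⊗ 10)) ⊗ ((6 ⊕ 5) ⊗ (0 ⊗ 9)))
(((9 ⊕ 4) ⊗ (1 ⊗ 10)) ⊗ ((6 ⊕ 5) ⊗ (0 ⊗ 9))) = 29

Expand innermost to outermost. Recall ⊕ takes the minimum of its arguments and ⊗ takes their sum. Working out the expression (((9 ⊕ 4) ⊗ (1 ⊗ 10)) ⊗ ((6 ⊕ 5) ⊗ (0 ⊗ 9))) gives 29.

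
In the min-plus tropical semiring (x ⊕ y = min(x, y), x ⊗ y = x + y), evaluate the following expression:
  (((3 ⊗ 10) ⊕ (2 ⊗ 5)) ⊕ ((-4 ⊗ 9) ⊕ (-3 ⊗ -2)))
(((3 ⊗ 10) ⊕ (2 ⊗ 5)) ⊕ ((-4 ⊗ 9) ⊕ (-3 ⊗ -2))) = -5

Expand innermost to outermost. Recall ⊕ takes the minimum of its arguments and ⊗ takes their sum. Working out the expression (((3 ⊗ 10) ⊕ (2 ⊗ 5)) ⊕ ((-4 ⊗ 9) ⊕ (-3 ⊗ -2))) gives -5.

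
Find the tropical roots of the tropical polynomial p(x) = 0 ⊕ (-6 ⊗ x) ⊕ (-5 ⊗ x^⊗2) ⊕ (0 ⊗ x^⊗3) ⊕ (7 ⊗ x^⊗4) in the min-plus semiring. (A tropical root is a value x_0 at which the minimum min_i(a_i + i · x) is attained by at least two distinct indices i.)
Roots: {-7, -5, -1, 6}

Each tropical root is a break point of the lower envelope of the lines y = a_i + i · x (there are 5 lines, with slopes 0, 1, ..., 4). Only the lines that attain the minimum somewhere contribute to roots; other lines are dominated. Here the surviving (envelope) indices are i = 4, i = 3, i = 2, i = 1, i = 0.
Intersections between consecutive envelope lines give the roots: for adjacent envelope indices i < j the intersection is x = (a_i − a_j) / (j − i). Reading off the sorted break points: {-7, -5, -1, 6}.
Verification: at each break x_0, at least two indices attain the minimum of min_i(a_i + i · x_0).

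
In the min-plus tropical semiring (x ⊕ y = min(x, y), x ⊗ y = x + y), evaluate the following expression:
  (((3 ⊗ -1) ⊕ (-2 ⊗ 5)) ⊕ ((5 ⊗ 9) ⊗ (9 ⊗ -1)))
(((3 ⊗ -1) ⊕ (-2 ⊗ 5)) ⊕ ((5 ⊗ 9) ⊗ (9 ⊗ -1))) = 2

Expand innermost to outermost. Recall ⊕ takes the minimum of its arguments and ⊗ takes their sum. Working out the expression (((3 ⊗ -1) ⊕ (-2 ⊗ 5)) ⊕ ((5 ⊗ 9) ⊗ (9 ⊗ -1))) gives 2.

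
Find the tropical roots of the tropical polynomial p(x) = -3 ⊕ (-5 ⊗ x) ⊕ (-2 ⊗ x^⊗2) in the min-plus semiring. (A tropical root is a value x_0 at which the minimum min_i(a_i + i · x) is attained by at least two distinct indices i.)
Roots: {-3, 2}

Each tropical root is a break point of the lower envelope of the lines y = a_i + i · x (there are 3 lines, with slopes 0, 1, ..., 2). Only the lines that attain the minimum somewhere contribute to roots; other lines are dominated. Here the surviving (envelope) indices are i = 2, i = 1, i = 0.
Intersections between consecutive envelope lines give the roots: for adjacent envelope indices i < j the intersection is x = (a_i − a_j) / (j − i). Reading off the sorted break points: {-3, 2}.
Verification: at each break x_0, at least two indices attain the minimum of min_i(a_i + i · x_0).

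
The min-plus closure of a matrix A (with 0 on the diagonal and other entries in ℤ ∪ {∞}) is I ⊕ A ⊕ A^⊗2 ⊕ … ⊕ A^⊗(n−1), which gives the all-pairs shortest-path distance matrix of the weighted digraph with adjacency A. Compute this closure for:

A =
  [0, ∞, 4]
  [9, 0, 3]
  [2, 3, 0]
Closure =
  [0, 7, 4]
  [5, 0, 3]
  [2, 3, 0]

This is the Floyd-Warshall all-pairs shortest-path computation. For each intermediate vertex k = 0, 1, …, 2, update dist[i][j] ← min(dist[i][j], dist[i][k] + dist[k][j]). The final matrix gives, for each (i, j), the minimum total weight of any directed path from i to j (possibly empty when i = j).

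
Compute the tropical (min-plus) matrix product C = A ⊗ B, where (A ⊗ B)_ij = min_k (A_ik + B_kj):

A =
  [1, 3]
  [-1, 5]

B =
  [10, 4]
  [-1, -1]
A ⊗ B =
  [2, 2]
  [4, 3]

Apply the min-plus product entry-by-entry:
  C[0][0] = min over k of (A[0][0] + B[0][0] = 1 + 10 = 11, A[0][1] + B[1][0] = 3 + -1 = 2) = 2 (attained at k = 1)
  C[0][1] = min over k of (A[0][0] + B[0][1] = 1 + 4 = 5, A[0][1] + B[1][1] = 3 + -1 = 2) = 2 (attained at k = 1)
  C[1][0] = min over k of (A[1][0] + B[0][0] = -1 + 10 = 9, A[1][1] + B[1][0] = 5 + -1 = 4) = 4 (attained at k = 1)
  C[1][1] = min over k of (A[1][0] + B[0][1] = -1 + 4 = 3, A[1][1] + B[1][1] = 5 + -1 = 4) = 3 (attained at k = 0)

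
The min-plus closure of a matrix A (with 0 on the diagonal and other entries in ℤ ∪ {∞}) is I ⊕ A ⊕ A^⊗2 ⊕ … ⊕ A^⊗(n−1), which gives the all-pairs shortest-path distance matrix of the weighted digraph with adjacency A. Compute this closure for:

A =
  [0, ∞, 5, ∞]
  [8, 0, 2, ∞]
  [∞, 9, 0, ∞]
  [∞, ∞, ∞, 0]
Closure =
  [0, 14, 5, ∞]
  [8, 0, 2, ∞]
  [17, 9, 0, ∞]
  [∞, ∞, ∞, 0]

This is the Floyd-Warshall all-pairs shortest-path computation. For each intermediate vertex k = 0, 1, …, 3, update dist[i][j] ← min(dist[i][j], dist[i][k] + dist[k][j]). The final matrix gives, for each (i, j), the minimum total weight of any directed path from i to j (possibly empty when i = j).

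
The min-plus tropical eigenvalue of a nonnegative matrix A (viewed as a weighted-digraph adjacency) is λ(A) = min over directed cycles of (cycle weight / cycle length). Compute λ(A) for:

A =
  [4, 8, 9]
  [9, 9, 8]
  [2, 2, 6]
λ(A) = 4

Enumerate directed cycles and compute their means (weight / length). Sample:
  cycle 0 → 0: weight = 4, length = 1, mean = 4/1 ≈ 4.000
  cycle 1 → 1: weight = 9, length = 1, mean = 9/1 ≈ 9.000
  cycle 2 → 2: weight = 6, length = 1, mean = 6/1 ≈ 6.000
  cycle 0 → 1 → 0: weight = 17, length = 2, mean = 17/2 ≈ 8.500
  cycle 0 → 2 → 0: weight = 11, length = 2, mean = 11/2 ≈ 5.500
  cycle 1 → 0 → 1: weight = 17, length = 2, mean = 17/2 ≈ 8.500
Minimum mean = 4.000, attained e.g. along the cycle 0 → 0 with weight 4 and length 1. So λ(A) = 4/1 = 4.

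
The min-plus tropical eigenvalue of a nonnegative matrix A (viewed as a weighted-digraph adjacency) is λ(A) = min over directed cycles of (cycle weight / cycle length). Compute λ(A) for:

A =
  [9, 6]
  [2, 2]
λ(A) = 2

Enumerate directed cycles and compute their means (weight / length). Sample:
  cycle 0 → 0: weight = 9, length = 1, mean = 9/1 ≈ 9.000
  cycle 1 → 1: weight = 2, length = 1, mean = 2/1 ≈ 2.000
  cycle 0 → 1 → 0: weight = 8, length = 2, mean = 8/2 ≈ 4.000
  cycle 1 → 0 → 1: weight = 8, length = 2, mean = 8/2 ≈ 4.000
Minimum mean = 2.000, attained e.g. along the cycle 1 → 1 with weight 2 and length 1. So λ(A) = 2/1 = 2.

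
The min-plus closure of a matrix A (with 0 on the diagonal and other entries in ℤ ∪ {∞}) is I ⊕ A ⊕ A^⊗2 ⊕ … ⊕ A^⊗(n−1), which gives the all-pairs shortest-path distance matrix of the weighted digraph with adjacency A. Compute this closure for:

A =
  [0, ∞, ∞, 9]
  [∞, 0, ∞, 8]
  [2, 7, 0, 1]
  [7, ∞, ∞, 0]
Closure =
  [0, ∞, ∞, 9]
  [15, 0, ∞, 8]
  [2, 7, 0, 1]
  [7, ∞, ∞, 0]

This is the Floyd-Warshall all-pairs shortest-path computation. For each intermediate vertex k = 0, 1, …, 3, update dist[i][j] ← min(dist[i][j], dist[i][k] + dist[k][j]). The final matrix gives, for each (i, j), the minimum total weight of any directed path from i to j (possibly empty when i = j).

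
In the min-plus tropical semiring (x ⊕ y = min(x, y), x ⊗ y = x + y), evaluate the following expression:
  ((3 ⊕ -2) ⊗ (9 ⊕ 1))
((3 ⊕ -2) ⊗ (9 ⊕ 1)) = -1

Expand innermost to outermost. Recall ⊕ takes the minimum of its arguments and ⊗ takes their sum. Working out the expression ((3 ⊕ -2) ⊗ (9 ⊕ 1)) gives -1.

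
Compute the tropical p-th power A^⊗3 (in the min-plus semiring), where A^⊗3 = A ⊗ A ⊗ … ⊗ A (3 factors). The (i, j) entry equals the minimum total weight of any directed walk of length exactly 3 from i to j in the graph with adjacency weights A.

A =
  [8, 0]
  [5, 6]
A^⊗3 =
  [11, 5]
  [10, 11]

Each entry (A^⊗3)_ij equals the minimum over all length-3 walks i = v_0 → v_1 → … → v_3 = j of Σ_t A[v_t][v_{t+1}]. For example, for (i, j) = (0, 1) we minimise over 4 possible intermediate vertex sequences; the minimum is 5, attained along the walk 0 → 1 → 0 → 1.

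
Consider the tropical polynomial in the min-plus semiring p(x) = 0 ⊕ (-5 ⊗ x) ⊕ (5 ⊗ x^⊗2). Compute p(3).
p(3) = -2

A tropical monomial a ⊗ x^⊗i evaluates to a + i · x. Evaluating each term at x = 3:
  Term 0 contributes 0 + 0 · 3 = 0
  Term 1 contributes -5 + 1 · 3 = -2
  Term 2 contributes 5 + 2 · 3 = 11
p(3) = ⊕ of these = min[0, -2, 11] = -2.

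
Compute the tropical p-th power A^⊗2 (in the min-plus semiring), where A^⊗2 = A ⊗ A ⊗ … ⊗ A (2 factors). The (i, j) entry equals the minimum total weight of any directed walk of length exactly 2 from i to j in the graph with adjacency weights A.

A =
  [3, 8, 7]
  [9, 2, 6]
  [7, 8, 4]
A^⊗2 =
  [6, 10, 10]
  [11, 4, 8]
  [10, 10, 8]

Each entry (A^⊗2)_ij equals the minimum over all length-2 walks i = v_0 → v_1 → … → v_2 = j of Σ_t A[v_t][v_{t+1}]. For example, for (i, j) = (0, 2) we minimise over 3 possible intermediate vertex sequences; the minimum is 10, attained along the walk 0 → 0 → 2.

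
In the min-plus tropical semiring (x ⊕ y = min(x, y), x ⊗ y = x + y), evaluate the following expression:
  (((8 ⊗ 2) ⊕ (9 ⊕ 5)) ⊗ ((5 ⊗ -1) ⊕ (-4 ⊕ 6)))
(((8 ⊗ 2) ⊕ (9 ⊕ 5)) ⊗ ((5 ⊗ -1) ⊕ (-4 ⊕ 6))) = 1

Expand innermost to outermost. Recall ⊕ takes the minimum of its arguments and ⊗ takes their sum. Working out the expression (((8 ⊗ 2) ⊕ (9 ⊕ 5)) ⊗ ((5 ⊗ -1) ⊕ (-4 ⊕ 6))) gives 1.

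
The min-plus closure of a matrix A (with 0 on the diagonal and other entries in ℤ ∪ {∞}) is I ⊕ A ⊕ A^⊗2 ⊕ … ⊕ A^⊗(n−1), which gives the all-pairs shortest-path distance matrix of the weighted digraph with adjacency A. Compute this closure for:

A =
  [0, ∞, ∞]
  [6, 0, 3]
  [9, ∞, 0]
Closure =
  [0, ∞, ∞]
  [6, 0, 3]
  [9, ∞, 0]

This is the Floyd-Warshall all-pairs shortest-path computation. For each intermediate vertex k = 0, 1, …, 2, update dist[i][j] ← min(dist[i][j], dist[i][k] + dist[k][j]). The final matrix gives, for each (i, j), the minimum total weight of any directed path from i to j (possibly empty when i = j).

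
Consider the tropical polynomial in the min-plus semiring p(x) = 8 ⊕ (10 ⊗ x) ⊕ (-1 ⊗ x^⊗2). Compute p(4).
p(4) = 7

A tropical monomial a ⊗ x^⊗i evaluates to a + i · x. Evaluating each term at x = 4:
  Term 0 contributes 8 + 0 · 4 = 8
  Term 1 contributes 10 + 1 · 4 = 14
  Term 2 contributes -1 + 2 · 4 = 7
p(4) = ⊕ of these = min[8, 14, 7] = 7.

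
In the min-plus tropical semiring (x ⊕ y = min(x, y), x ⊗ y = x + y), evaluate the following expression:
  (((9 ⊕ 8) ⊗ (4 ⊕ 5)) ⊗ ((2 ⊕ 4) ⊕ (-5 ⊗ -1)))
(((9 ⊕ 8) ⊗ (4 ⊕ 5)) ⊗ ((2 ⊕ 4) ⊕ (-5 ⊗ -1))) = 6

Expand innermost to outermost. Recall ⊕ takes the minimum of its arguments and ⊗ takes their sum. Working out the expression (((9 ⊕ 8) ⊗ (4 ⊕ 5)) ⊗ ((2 ⊕ 4) ⊕ (-5 ⊗ -1))) gives 6.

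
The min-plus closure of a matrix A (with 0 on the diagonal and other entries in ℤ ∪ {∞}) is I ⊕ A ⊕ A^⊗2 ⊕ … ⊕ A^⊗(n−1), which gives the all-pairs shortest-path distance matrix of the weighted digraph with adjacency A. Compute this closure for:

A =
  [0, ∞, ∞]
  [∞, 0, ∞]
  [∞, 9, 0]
Closure =
  [0, ∞, ∞]
  [∞, 0, ∞]
  [∞, 9, 0]

This is the Floyd-Warshall all-pairs shortest-path computation. For each intermediate vertex k = 0, 1, …, 2, update dist[i][j] ← min(dist[i][j], dist[i][k] + dist[k][j]). The final matrix gives, for each (i, j), the minimum total weight of any directed path from i to j (possibly empty when i = j).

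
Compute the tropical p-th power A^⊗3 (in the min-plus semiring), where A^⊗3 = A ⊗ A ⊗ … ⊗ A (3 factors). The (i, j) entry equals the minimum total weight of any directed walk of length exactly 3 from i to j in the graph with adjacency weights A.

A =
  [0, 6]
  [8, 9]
A^⊗3 =
  [0, 6]
  [8, 14]

Each entry (A^⊗3)_ij equals the minimum over all length-3 walks i = v_0 → v_1 → … → v_3 = j of Σ_t A[v_t][v_{t+1}]. For example, for (i, j) = (0, 1) we minimise over 4 possible intermediate vertex sequences; the minimum is 6, attained along the walk 0 → 0 → 0 → 1.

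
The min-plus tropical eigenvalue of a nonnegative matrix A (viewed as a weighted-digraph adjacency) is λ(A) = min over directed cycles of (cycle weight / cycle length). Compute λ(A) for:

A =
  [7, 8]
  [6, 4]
λ(A) = 4

Enumerate directed cycles and compute their means (weight / length). Sample:
  cycle 0 → 0: weight = 7, length = 1, mean = 7/1 ≈ 7.000
  cycle 1 → 1: weight = 4, length = 1, mean = 4/1 ≈ 4.000
  cycle 0 → 1 → 0: weight = 14, length = 2, mean = 14/2 ≈ 7.000
  cycle 1 → 0 → 1: weight = 14, length = 2, mean = 14/2 ≈ 7.000
Minimum mean = 4.000, attained e.g. along the cycle 1 → 1 with weight 4 and length 1. So λ(A) = 4/1 = 4.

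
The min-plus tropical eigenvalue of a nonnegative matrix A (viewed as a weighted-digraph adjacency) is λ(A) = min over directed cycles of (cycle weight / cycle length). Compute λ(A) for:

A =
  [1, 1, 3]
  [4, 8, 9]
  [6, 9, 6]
λ(A) = 1

Enumerate directed cycles and compute their means (weight / length). Sample:
  cycle 0 → 0: weight = 1, length = 1, mean = 1/1 ≈ 1.000
  cycle 1 → 1: weight = 8, length = 1, mean = 8/1 ≈ 8.000
  cycle 2 → 2: weight = 6, length = 1, mean = 6/1 ≈ 6.000
  cycle 0 → 1 → 0: weight = 5, length = 2, mean = 5/2 ≈ 2.500
  cycle 0 → 2 → 0: weight = 9, length = 2, mean = 9/2 ≈ 4.500
  cycle 1 → 0 → 1: weight = 5, length = 2, mean = 5/2 ≈ 2.500
Minimum mean = 1.000, attained e.g. along the cycle 0 → 0 with weight 1 and length 1. So λ(A) = 1/1 = 1.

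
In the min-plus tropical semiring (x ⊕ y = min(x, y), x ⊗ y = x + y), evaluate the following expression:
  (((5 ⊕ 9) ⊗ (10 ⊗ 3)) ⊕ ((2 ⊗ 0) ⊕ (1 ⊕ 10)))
(((5 ⊕ 9) ⊗ (10 ⊗ 3)) ⊕ ((2 ⊗ 0) ⊕ (1 ⊕ 10))) = 1

Expand innermost to outermost. Recall ⊕ takes the minimum of its arguments and ⊗ takes their sum. Working out the expression (((5 ⊕ 9) ⊗ (10 ⊗ 3)) ⊕ ((2 ⊗ 0) ⊕ (1 ⊕ 10))) gives 1.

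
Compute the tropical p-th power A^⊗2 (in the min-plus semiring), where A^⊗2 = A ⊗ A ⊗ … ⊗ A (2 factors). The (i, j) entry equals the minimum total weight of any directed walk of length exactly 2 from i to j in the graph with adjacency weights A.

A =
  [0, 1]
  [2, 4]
A^⊗2 =
  [0, 1]
  [2, 3]

Each entry (A^⊗2)_ij equals the minimum over all length-2 walks i = v_0 → v_1 → … → v_2 = j of Σ_t A[v_t][v_{t+1}]. For example, for (i, j) = (0, 1) we minimise over 2 possible intermediate vertex sequences; the minimum is 1, attained along the walk 0 → 0 → 1.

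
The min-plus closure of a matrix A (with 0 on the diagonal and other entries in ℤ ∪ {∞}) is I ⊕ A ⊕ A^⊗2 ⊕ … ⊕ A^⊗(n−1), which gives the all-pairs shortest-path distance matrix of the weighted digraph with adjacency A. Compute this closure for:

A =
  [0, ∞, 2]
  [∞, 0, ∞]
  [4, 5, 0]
Closure =
  [0, 7, 2]
  [∞, 0, ∞]
  [4, 5, 0]

This is the Floyd-Warshall all-pairs shortest-path computation. For each intermediate vertex k = 0, 1, …, 2, update dist[i][j] ← min(dist[i][j], dist[i][k] + dist[k][j]). The final matrix gives, for each (i, j), the minimum total weight of any directed path from i to j (possibly empty when i = j).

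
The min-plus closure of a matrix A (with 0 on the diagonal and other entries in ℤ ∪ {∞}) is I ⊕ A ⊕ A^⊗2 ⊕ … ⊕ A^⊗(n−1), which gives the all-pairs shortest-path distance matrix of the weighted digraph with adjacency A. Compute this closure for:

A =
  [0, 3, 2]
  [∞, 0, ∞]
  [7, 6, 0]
Closure =
  [0, 3, 2]
  [∞, 0, ∞]
  [7, 6, 0]

This is the Floyd-Warshall all-pairs shortest-path computation. For each intermediate vertex k = 0, 1, …, 2, update dist[i][j] ← min(dist[i][j], dist[i][k] + dist[k][j]). The final matrix gives, for each (i, j), the minimum total weight of any directed path from i to j (possibly empty when i = j).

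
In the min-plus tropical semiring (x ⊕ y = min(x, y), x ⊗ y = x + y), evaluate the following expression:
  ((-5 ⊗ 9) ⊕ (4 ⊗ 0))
((-5 ⊗ 9) ⊕ (4 ⊗ 0)) = 4

Expand innermost to outermost. Recall ⊕ takes the minimum of its arguments and ⊗ takes their sum. Working out the expression ((-5 ⊗ 9) ⊕ (4 ⊗ 0)) gives 4.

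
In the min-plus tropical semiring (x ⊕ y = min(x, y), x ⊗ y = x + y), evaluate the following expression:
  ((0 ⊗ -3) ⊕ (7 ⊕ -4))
((0 ⊗ -3) ⊕ (7 ⊕ -4)) = -4

Expand innermost to outermost. Recall ⊕ takes the minimum of its arguments and ⊗ takes their sum. Working out the expression ((0 ⊗ -3) ⊕ (7 ⊕ -4)) gives -4.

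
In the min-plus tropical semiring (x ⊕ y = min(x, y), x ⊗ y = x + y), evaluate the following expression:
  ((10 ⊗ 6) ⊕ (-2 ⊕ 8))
((10 ⊗ 6) ⊕ (-2 ⊕ 8)) = -2

Expand innermost to outermost. Recall ⊕ takes the minimum of its arguments and ⊗ takes their sum. Working out the expression ((10 ⊗ 6) ⊕ (-2 ⊕ 8)) gives -2.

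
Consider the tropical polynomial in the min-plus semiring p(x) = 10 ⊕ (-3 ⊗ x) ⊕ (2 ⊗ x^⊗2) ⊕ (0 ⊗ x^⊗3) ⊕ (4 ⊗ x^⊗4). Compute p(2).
p(2) = -1

A tropical monomial a ⊗ x^⊗i evaluates to a + i · x. Evaluating each term at x = 2:
  Term 0 contributes 10 + 0 · 2 = 10
  Term 1 contributes -3 + 1 · 2 = -1
  Term 2 contributes 2 + 2 · 2 = 6
  Term 3 contributes 0 + 3 · 2 = 6
  Term 4 contributes 4 + 4 · 2 = 12
p(2) = ⊕ of these = min[10, -1, 6, 6, 12] = -1.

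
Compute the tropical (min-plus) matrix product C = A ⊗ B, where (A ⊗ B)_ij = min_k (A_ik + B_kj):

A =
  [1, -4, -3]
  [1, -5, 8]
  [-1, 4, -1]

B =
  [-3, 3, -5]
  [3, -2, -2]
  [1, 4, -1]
A ⊗ B =
  [-2, -6, -6]
  [-2, -7, -7]
  [-4, 2, -6]

Apply the min-plus product entry-by-entry:
  C[0][0] = min over k of (A[0][0] + B[0][0] = 1 + -3 = -2, A[0][1] + B[1][0] = -4 + 3 = -1, A[0][2] + B[2][0] = -3 + 1 = -2) = -2 (attained at k = 0)
  C[0][1] = min over k of (A[0][0] + B[0][1] = 1 + 3 = 4, A[0][1] + B[1][1] = -4 + -2 = -6, A[0][2] + B[2][1] = -3 + 4 = 1) = -6 (attained at k = 1)
  C[0][2] = min over k of (A[0][0] + B[0][2] = 1 + -5 = -4, A[0][1] + B[1][2] = -4 + -2 = -6, A[0][2] + B[2][2] = -3 + -1 = -4) = -6 (attained at k = 1)
  C[1][0] = min over k of (A[1][0] + B[0][0] = 1 + -3 = -2, A[1][1] + B[1][0] = -5 + 3 = -2, A[1][2] + B[2][0] = 8 + 1 = 9) = -2 (attained at k = 0)
  C[1][1] = min over k of (A[1][0] + B[0][1] = 1 + 3 = 4, A[1][1] + B[1][1] = -5 + -2 = -7, A[1][2] + B[2][1] = 8 + 4 = 12) = -7 (attained at k = 1)
  C[1][2] = min over k of (A[1][0] + B[0][2] = 1 + -5 = -4, A[1][1] + B[1][2] = -5 + -2 = -7, A[1][2] + B[2][2] = 8 + -1 = 7) = -7 (attained at k = 1)
  C[2][0] = min over k of (A[2][0] + B[0][0] = -1 + -3 = -4, A[2][1] + B[1][0] = 4 + 3 = 7, A[2][2] + B[2][0] = -1 + 1 = 0) = -4 (attained at k = 0)
  C[2][1] = min over k of (A[2][0] + B[0][1] = -1 + 3 = 2, A[2][1] + B[1][1] = 4 + -2 = 2, A[2][2] + B[2][1] = -1 + 4 = 3) = 2 (attained at k = 0)
  C[2][2] = min over k of (A[2][0] + B[0][2] = -1 + -5 = -6, A[2][1] + B[1][2] = 4 + -2 = 2, A[2][2] + B[2][2] = -1 + -1 = -2) = -6 (attained at k = 0)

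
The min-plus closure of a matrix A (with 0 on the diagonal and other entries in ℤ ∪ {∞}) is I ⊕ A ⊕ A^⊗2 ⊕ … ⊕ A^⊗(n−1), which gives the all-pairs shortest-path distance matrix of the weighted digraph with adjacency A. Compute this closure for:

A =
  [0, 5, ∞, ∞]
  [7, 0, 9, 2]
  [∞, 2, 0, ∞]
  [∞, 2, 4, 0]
Closure =
  [0, 5, 11, 7]
  [7, 0, 6, 2]
  [9, 2, 0, 4]
  [9, 2, 4, 0]

This is the Floyd-Warshall all-pairs shortest-path computation. For each intermediate vertex k = 0, 1, …, 3, update dist[i][j] ← min(dist[i][j], dist[i][k] + dist[k][j]). The final matrix gives, for each (i, j), the minimum total weight of any directed path from i to j (possibly empty when i = j).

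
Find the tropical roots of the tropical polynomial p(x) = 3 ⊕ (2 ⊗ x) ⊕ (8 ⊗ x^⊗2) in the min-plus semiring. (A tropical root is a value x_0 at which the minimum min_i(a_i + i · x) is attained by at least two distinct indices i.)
Roots: {-6, 1}

Each tropical root is a break point of the lower envelope of the lines y = a_i + i · x (there are 3 lines, with slopes 0, 1, ..., 2). Only the lines that attain the minimum somewhere contribute to roots; other lines are dominated. Here the surviving (envelope) indices are i = 2, i = 1, i = 0.
Intersections between consecutive envelope lines give the roots: for adjacent envelope indices i < j the intersection is x = (a_i − a_j) / (j − i). Reading off the sorted break points: {-6, 1}.
Verification: at each break x_0, at least two indices attain the minimum of min_i(a_i + i · x_0).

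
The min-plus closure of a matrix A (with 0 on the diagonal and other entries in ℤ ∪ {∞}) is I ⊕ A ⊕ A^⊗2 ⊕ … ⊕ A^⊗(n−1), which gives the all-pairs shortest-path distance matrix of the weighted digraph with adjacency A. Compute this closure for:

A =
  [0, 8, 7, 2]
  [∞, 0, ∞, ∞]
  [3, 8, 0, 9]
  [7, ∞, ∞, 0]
Closure =
  [0, 8, 7, 2]
  [∞, 0, ∞, ∞]
  [3, 8, 0, 5]
  [7, 15, 14, 0]

This is the Floyd-Warshall all-pairs shortest-path computation. For each intermediate vertex k = 0, 1, …, 3, update dist[i][j] ← min(dist[i][j], dist[i][k] + dist[k][j]). The final matrix gives, for each (i, j), the minimum total weight of any directed path from i to j (possibly empty when i = j).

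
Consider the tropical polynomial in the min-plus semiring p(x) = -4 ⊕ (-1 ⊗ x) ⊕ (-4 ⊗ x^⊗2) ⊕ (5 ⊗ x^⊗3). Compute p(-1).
p(-1) = -6

A tropical monomial a ⊗ x^⊗i evaluates to a + i · x. Evaluating each term at x = -1:
  Term 0 contributes -4 + 0 · -1 = -4
  Term 1 contributes -1 + 1 · -1 = -2
  Term 2 contributes -4 + 2 · -1 = -6
  Term 3 contributes 5 + 3 · -1 = 2
p(-1) = ⊕ of these = min[-4, -2, -6, 2] = -6.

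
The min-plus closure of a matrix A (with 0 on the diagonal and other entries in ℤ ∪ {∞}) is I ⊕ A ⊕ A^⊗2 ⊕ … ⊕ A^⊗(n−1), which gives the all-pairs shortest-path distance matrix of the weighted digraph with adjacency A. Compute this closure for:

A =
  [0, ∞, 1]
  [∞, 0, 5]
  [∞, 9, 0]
Closure =
  [0, 10, 1]
  [∞, 0, 5]
  [∞, 9, 0]

This is the Floyd-Warshall all-pairs shortest-path computation. For each intermediate vertex k = 0, 1, …, 2, update dist[i][j] ← min(dist[i][j], dist[i][k] + dist[k][j]). The final matrix gives, for each (i, j), the minimum total weight of any directed path from i to j (possibly empty when i = j).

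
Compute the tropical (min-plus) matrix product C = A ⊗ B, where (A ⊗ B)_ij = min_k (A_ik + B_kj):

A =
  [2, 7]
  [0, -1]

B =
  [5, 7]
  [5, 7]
A ⊗ B =
  [7, 9]
  [4, 6]

Apply the min-plus product entry-by-entry:
  C[0][0] = min over k of (A[0][0] + B[0][0] = 2 + 5 = 7, A[0][1] + B[1][0] = 7 + 5 = 12) = 7 (attained at k = 0)
  C[0][1] = min over k of (A[0][0] + B[0][1] = 2 + 7 = 9, A[0][1] + B[1][1] = 7 + 7 = 14) = 9 (attained at k = 0)
  C[1][0] = min over k of (A[1][0] + B[0][0] = 0 + 5 = 5, A[1][1] + B[1][0] = -1 + 5 = 4) = 4 (attained at k = 1)
  C[1][1] = min over k of (A[1][0] + B[0][1] = 0 + 7 = 7, A[1][1] + B[1][1] = -1 + 7 = 6) = 6 (attained at k = 1)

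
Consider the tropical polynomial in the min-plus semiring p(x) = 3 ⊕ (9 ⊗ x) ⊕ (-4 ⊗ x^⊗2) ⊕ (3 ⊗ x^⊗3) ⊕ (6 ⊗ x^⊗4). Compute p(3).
p(3) = 2

A tropical monomial a ⊗ x^⊗i evaluates to a + i · x. Evaluating each term at x = 3:
  Term 0 contributes 3 + 0 · 3 = 3
  Term 1 contributes 9 + 1 · 3 = 12
  Term 2 contributes -4 + 2 · 3 = 2
  Term 3 contributes 3 + 3 · 3 = 12
  Term 4 contributes 6 + 4 · 3 = 18
p(3) = ⊕ of these = min[3, 12, 2, 12, 18] = 2.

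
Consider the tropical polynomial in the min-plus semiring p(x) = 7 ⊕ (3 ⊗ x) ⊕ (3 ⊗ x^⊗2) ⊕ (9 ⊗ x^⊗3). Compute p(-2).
p(-2) = -1

A tropical monomial a ⊗ x^⊗i evaluates to a + i · x. Evaluating each term at x = -2:
  Term 0 contributes 7 + 0 · -2 = 7
  Term 1 contributes 3 + 1 · -2 = 1
  Term 2 contributes 3 + 2 · -2 = -1
  Term 3 contributes 9 + 3 · -2 = 3
p(-2) = ⊕ of these = min[7, 1, -1, 3] = -1.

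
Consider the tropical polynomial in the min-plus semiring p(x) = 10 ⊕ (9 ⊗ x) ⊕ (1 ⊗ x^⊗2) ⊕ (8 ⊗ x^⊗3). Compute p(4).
p(4) = 9

A tropical monomial a ⊗ x^⊗i evaluates to a + i · x. Evaluating each term at x = 4:
  Term 0 contributes 10 + 0 · 4 = 10
  Term 1 contributes 9 + 1 · 4 = 13
  Term 2 contributes 1 + 2 · 4 = 9
  Term 3 contributes 8 + 3 · 4 = 20
p(4) = ⊕ of these = min[10, 13, 9, 20] = 9.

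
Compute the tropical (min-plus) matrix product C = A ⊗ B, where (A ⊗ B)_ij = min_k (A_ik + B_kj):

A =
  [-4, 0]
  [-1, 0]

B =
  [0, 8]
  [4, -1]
A ⊗ B =
  [-4, -1]
  [-1, -1]

Apply the min-plus product entry-by-entry:
  C[0][0] = min over k of (A[0][0] + B[0][0] = -4 + 0 = -4, A[0][1] + B[1][0] = 0 + 4 = 4) = -4 (attained at k = 0)
  C[0][1] = min over k of (A[0][0] + B[0][1] = -4 + 8 = 4, A[0][1] + B[1][1] = 0 + -1 = -1) = -1 (attained at k = 1)
  C[1][0] = min over k of (A[1][0] + B[0][0] = -1 + 0 = -1, A[1][1] + B[1][0] = 0 + 4 = 4) = -1 (attained at k = 0)
  C[1][1] = min over k of (A[1][0] + B[0][1] = -1 + 8 = 7, A[1][1] + B[1][1] = 0 + -1 = -1) = -1 (attained at k = 1)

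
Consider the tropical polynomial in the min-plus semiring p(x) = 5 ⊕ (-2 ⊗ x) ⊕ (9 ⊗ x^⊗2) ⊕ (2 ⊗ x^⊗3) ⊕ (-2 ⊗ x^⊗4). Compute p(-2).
p(-2) = -10

A tropical monomial a ⊗ x^⊗i evaluates to a + i · x. Evaluating each term at x = -2:
  Term 0 contributes 5 + 0 · -2 = 5
  Term 1 contributes -2 + 1 · -2 = -4
  Term 2 contributes 9 + 2 · -2 = 5
  Term 3 contributes 2 + 3 · -2 = -4
  Term 4 contributes -2 + 4 · -2 = -10
p(-2) = ⊕ of these = min[5, -4, 5, -4, -10] = -10.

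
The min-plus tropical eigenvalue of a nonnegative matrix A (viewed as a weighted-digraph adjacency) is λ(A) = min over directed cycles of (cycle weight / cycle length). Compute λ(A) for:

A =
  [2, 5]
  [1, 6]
λ(A) = 2

Enumerate directed cycles and compute their means (weight / length). Sample:
  cycle 0 → 0: weight = 2, length = 1, mean = 2/1 ≈ 2.000
  cycle 1 → 1: weight = 6, length = 1, mean = 6/1 ≈ 6.000
  cycle 0 → 1 → 0: weight = 6, length = 2, mean = 6/2 ≈ 3.000
  cycle 1 → 0 → 1: weight = 6, length = 2, mean = 6/2 ≈ 3.000
Minimum mean = 2.000, attained e.g. along the cycle 0 → 0 with weight 2 and length 1. So λ(A) = 2/1 = 2.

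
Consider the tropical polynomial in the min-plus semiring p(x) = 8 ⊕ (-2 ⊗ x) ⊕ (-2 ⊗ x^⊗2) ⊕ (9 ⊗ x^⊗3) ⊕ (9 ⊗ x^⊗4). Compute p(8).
p(8) = 6

A tropical monomial a ⊗ x^⊗i evaluates to a + i · x. Evaluating each term at x = 8:
  Term 0 contributes 8 + 0 · 8 = 8
  Term 1 contributes -2 + 1 · 8 = 6
  Term 2 contributes -2 + 2 · 8 = 14
  Term 3 contributes 9 + 3 · 8 = 33
  Term 4 contributes 9 + 4 · 8 = 41
p(8) = ⊕ of these = min[8, 6, 14, 33, 41] = 6.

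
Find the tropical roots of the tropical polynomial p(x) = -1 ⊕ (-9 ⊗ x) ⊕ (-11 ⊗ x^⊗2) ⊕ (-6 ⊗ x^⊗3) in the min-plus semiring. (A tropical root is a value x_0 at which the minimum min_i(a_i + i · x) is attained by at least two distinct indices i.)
Roots: {-5, 2, 8}

Each tropical root is a break point of the lower envelope of the lines y = a_i + i · x (there are 4 lines, with slopes 0, 1, ..., 3). Only the lines that attain the minimum somewhere contribute to roots; other lines are dominated. Here the surviving (envelope) indices are i = 3, i = 2, i = 1, i = 0.
Intersections between consecutive envelope lines give the roots: for adjacent envelope indices i < j the intersection is x = (a_i − a_j) / (j − i). Reading off the sorted break points: {-5, 2, 8}.
Verification: at each break x_0, at least two indices attain the minimum of min_i(a_i + i · x_0).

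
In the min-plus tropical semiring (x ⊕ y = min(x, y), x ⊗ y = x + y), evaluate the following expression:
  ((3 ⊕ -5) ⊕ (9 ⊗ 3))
((3 ⊕ -5) ⊕ (9 ⊗ 3)) = -5

Expand innermost to outermost. Recall ⊕ takes the minimum of its arguments and ⊗ takes their sum. Working out the expression ((3 ⊕ -5) ⊕ (9 ⊗ 3)) gives -5.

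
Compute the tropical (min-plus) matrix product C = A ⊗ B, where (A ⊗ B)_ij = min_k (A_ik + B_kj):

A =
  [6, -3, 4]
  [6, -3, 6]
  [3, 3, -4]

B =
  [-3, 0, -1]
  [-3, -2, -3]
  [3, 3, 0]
A ⊗ B =
  [-6, -5, -6]
  [-6, -5, -6]
  [-1, -1, -4]

Apply the min-plus product entry-by-entry:
  C[0][0] = min over k of (A[0][0] + B[0][0] = 6 + -3 = 3, A[0][1] + B[1][0] = -3 + -3 = -6, A[0][2] + B[2][0] = 4 + 3 = 7) = -6 (attained at k = 1)
  C[0][1] = min over k of (A[0][0] + B[0][1] = 6 + 0 = 6, A[0][1] + B[1][1] = -3 + -2 = -5, A[0][2] + B[2][1] = 4 + 3 = 7) = -5 (attained at k = 1)
  C[0][2] = min over k of (A[0][0] + B[0][2] = 6 + -1 = 5, A[0][1] + B[1][2] = -3 + -3 = -6, A[0][2] + B[2][2] = 4 + 0 = 4) = -6 (attained at k = 1)
  C[1][0] = min over k of (A[1][0] + B[0][0] = 6 + -3 = 3, A[1][1] + B[1][0] = -3 + -3 = -6, A[1][2] + B[2][0] = 6 + 3 = 9) = -6 (attained at k = 1)
  C[1][1] = min over k of (A[1][0] + B[0][1] = 6 + 0 = 6, A[1][1] + B[1][1] = -3 + -2 = -5, A[1][2] + B[2][1] = 6 + 3 = 9) = -5 (attained at k = 1)
  C[1][2] = min over k of (A[1][0] + B[0][2] = 6 + -1 = 5, A[1][1] + B[1][2] = -3 + -3 = -6, A[1][2] + B[2][2] = 6 + 0 = 6) = -6 (attained at k = 1)
  C[2][0] = min over k of (A[2][0] + B[0][0] = 3 + -3 = 0, A[2][1] + B[1][0] = 3 + -3 = 0, A[2][2] + B[2][0] = -4 + 3 = -1) = -1 (attained at k = 2)
  C[2][1] = min over k of (A[2][0] + B[0][1] = 3 + 0 = 3, A[2][1] + B[1][1] = 3 + -2 = 1, A[2][2] + B[2][1] = -4 + 3 = -1) = -1 (attained at k = 2)
  C[2][2] = min over k of (A[2][0] + B[0][2] = 3 + -1 = 2, A[2][1] + B[1][2] = 3 + -3 = 0, A[2][2] + B[2][2] = -4 + 0 = -4) = -4 (attained at k = 2)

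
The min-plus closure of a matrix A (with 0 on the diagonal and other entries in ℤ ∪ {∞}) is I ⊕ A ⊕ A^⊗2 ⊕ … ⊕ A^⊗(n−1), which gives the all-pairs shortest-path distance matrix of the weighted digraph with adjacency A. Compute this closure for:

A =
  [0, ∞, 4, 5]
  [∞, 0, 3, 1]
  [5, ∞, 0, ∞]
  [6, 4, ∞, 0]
Closure =
  [0, 9, 4, 5]
  [7, 0, 3, 1]
  [5, 14, 0, 10]
  [6, 4, 7, 0]

This is the Floyd-Warshall all-pairs shortest-path computation. For each intermediate vertex k = 0, 1, …, 3, update dist[i][j] ← min(dist[i][j], dist[i][k] + dist[k][j]). The final matrix gives, for each (i, j), the minimum total weight of any directed path from i to j (possibly empty when i = j).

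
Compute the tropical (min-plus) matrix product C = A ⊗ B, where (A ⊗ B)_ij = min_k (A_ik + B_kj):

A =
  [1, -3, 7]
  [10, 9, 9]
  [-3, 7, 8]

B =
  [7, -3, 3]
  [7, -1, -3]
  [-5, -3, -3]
A ⊗ B =
  [2, -4, -6]
  [4, 6, 6]
  [3, -6, 0]

Apply the min-plus product entry-by-entry:
  C[0][0] = min over k of (A[0][0] + B[0][0] = 1 + 7 = 8, A[0][1] + B[1][0] = -3 + 7 = 4, A[0][2] + B[2][0] = 7 + -5 = 2) = 2 (attained at k = 2)
  C[0][1] = min over k of (A[0][0] + B[0][1] = 1 + -3 = -2, A[0][1] + B[1][1] = -3 + -1 = -4, A[0][2] + B[2][1] = 7 + -3 = 4) = -4 (attained at k = 1)
  C[0][2] = min over k of (A[0][0] + B[0][2] = 1 + 3 = 4, A[0][1] + B[1][2] = -3 + -3 = -6, A[0][2] + B[2][2] = 7 + -3 = 4) = -6 (attained at k = 1)
  C[1][0] = min over k of (A[1][0] + B[0][0] = 10 + 7 = 17, A[1][1] + B[1][0] = 9 + 7 = 16, A[1][2] + B[2][0] = 9 + -5 = 4) = 4 (attained at k = 2)
  C[1][1] = min over k of (A[1][0] + B[0][1] = 10 + -3 = 7, A[1][1] + B[1][1] = 9 + -1 = 8, A[1][2] + B[2][1] = 9 + -3 = 6) = 6 (attained at k = 2)
  C[1][2] = min over k of (A[1][0] + B[0][2] = 10 + 3 = 13, A[1][1] + B[1][2] = 9 + -3 = 6, A[1][2] + B[2][2] = 9 + -3 = 6) = 6 (attained at k = 1)
  C[2][0] = min over k of (A[2][0] + B[0][0] = -3 + 7 = 4, A[2][1] + B[1][0] = 7 + 7 = 14, A[2][2] + B[2][0] = 8 + -5 = 3) = 3 (attained at k = 2)
  C[2][1] = min over k of (A[2][0] + B[0][1] = -3 + -3 = -6, A[2][1] + B[1][1] = 7 + -1 = 6, A[2][2] + B[2][1] = 8 + -3 = 5) = -6 (attained at k = 0)
  C[2][2] = min over k of (A[2][0] + B[0][2] = -3 + 3 = 0, A[2][1] + B[1][2] = 7 + -3 = 4, A[2][2] + B[2][2] = 8 + -3 = 5) = 0 (attained at k = 0)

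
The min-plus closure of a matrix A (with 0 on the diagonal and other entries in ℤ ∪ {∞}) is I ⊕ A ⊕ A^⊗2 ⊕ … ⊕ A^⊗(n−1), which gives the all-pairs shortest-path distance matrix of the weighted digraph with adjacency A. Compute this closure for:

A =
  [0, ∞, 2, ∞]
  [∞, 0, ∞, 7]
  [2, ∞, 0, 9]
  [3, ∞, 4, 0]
Closure =
  [0, ∞, 2, 11]
  [10, 0, 11, 7]
  [2, ∞, 0, 9]
  [3, ∞, 4, 0]

This is the Floyd-Warshall all-pairs shortest-path computation. For each intermediate vertex k = 0, 1, …, 3, update dist[i][j] ← min(dist[i][j], dist[i][k] + dist[k][j]). The final matrix gives, for each (i, j), the minimum total weight of any directed path from i to j (possibly empty when i = j).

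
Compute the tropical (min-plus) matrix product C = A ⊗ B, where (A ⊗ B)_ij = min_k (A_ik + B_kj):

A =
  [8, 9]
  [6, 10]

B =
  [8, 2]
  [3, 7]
A ⊗ B =
  [12, 10]
  [13, 8]

Apply the min-plus product entry-by-entry:
  C[0][0] = min over k of (A[0][0] + B[0][0] = 8 + 8 = 16, A[0][1] + B[1][0] = 9 + 3 = 12) = 12 (attained at k = 1)
  C[0][1] = min over k of (A[0][0] + B[0][1] = 8 + 2 = 10, A[0][1] + B[1][1] = 9 + 7 = 16) = 10 (attained at k = 0)
  C[1][0] = min over k of (A[1][0] + B[0][0] = 6 + 8 = 14, A[1][1] + B[1][0] = 10 + 3 = 13) = 13 (attained at k = 1)
  C[1][1] = min over k of (A[1][0] + B[0][1] = 6 + 2 = 8, A[1][1] + B[1][1] = 10 + 7 = 17) = 8 (attained at k = 0)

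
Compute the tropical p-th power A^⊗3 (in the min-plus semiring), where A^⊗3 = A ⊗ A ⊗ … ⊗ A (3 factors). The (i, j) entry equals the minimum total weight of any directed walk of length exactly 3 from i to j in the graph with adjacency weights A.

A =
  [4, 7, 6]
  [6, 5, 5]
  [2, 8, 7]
A^⊗3 =
  [12, 15, 14]
  [11, 14, 13]
  [10, 13, 12]

Each entry (A^⊗3)_ij equals the minimum over all length-3 walks i = v_0 → v_1 → … → v_3 = j of Σ_t A[v_t][v_{t+1}]. For example, for (i, j) = (0, 2) we minimise over 9 possible intermediate vertex sequences; the minimum is 14, attained along the walk 0 → 0 → 0 → 2.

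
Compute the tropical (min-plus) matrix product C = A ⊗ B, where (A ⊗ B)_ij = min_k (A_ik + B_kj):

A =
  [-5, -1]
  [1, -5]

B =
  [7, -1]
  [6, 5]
A ⊗ B =
  [2, -6]
  [1, 0]

Apply the min-plus product entry-by-entry:
  C[0][0] = min over k of (A[0][0] + B[0][0] = -5 + 7 = 2, A[0][1] + B[1][0] = -1 + 6 = 5) = 2 (attained at k = 0)
  C[0][1] = min over k of (A[0][0] + B[0][1] = -5 + -1 = -6, A[0][1] + B[1][1] = -1 + 5 = 4) = -6 (attained at k = 0)
  C[1][0] = min over k of (A[1][0] + B[0][0] = 1 + 7 = 8, A[1][1] + B[1][0] = -5 + 6 = 1) = 1 (attained at k = 1)
  C[1][1] = min over k of (A[1][0] + B[0][1] = 1 + -1 = 0, A[1][1] + B[1][1] = -5 + 5 = 0) = 0 (attained at k = 0)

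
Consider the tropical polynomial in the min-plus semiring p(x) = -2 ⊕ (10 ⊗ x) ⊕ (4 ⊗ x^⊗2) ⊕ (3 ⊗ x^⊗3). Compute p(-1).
p(-1) = -2

A tropical monomial a ⊗ x^⊗i evaluates to a + i · x. Evaluating each term at x = -1:
  Term 0 contributes -2 + 0 · -1 = -2
  Term 1 contributes 10 + 1 · -1 = 9
  Term 2 contributes 4 + 2 · -1 = 2
  Term 3 contributes 3 + 3 · -1 = 0
p(-1) = ⊕ of these = min[-2, 9, 2, 0] = -2.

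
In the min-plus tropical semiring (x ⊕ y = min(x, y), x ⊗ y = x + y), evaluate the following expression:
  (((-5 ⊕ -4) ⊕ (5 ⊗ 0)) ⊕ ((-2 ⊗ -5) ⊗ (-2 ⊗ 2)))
(((-5 ⊕ -4) ⊕ (5 ⊗ 0)) ⊕ ((-2 ⊗ -5) ⊗ (-2 ⊗ 2))) = -7

Expand innermost to outermost. Recall ⊕ takes the minimum of its arguments and ⊗ takes their sum. Working out the expression (((-5 ⊕ -4) ⊕ (5 ⊗ 0)) ⊕ ((-2 ⊗ -5) ⊗ (-2 ⊗ 2))) gives -7.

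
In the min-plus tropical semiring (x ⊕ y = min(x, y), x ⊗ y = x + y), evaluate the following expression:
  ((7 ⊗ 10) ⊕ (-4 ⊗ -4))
((7 ⊗ 10) ⊕ (-4 ⊗ -4)) = -8

Expand innermost to outermost. Recall ⊕ takes the minimum of its arguments and ⊗ takes their sum. Working out the expression ((7 ⊗ 10) ⊕ (-4 ⊗ -4)) gives -8.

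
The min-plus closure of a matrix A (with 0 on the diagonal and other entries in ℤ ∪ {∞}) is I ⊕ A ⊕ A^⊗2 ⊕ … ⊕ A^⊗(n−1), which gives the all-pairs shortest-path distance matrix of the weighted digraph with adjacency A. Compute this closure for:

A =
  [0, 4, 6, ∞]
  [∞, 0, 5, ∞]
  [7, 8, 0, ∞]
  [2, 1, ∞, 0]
Closure =
  [0, 4, 6, ∞]
  [12, 0, 5, ∞]
  [7, 8, 0, ∞]
  [2, 1, 6, 0]

This is the Floyd-Warshall all-pairs shortest-path computation. For each intermediate vertex k = 0, 1, …, 3, update dist[i][j] ← min(dist[i][j], dist[i][k] + dist[k][j]). The final matrix gives, for each (i, j), the minimum total weight of any directed path from i to j (possibly empty when i = j).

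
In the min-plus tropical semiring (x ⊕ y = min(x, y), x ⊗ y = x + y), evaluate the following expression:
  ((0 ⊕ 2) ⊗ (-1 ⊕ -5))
((0 ⊕ 2) ⊗ (-1 ⊕ -5)) = -5

Expand innermost to outermost. Recall ⊕ takes the minimum of its arguments and ⊗ takes their sum. Working out the expression ((0 ⊕ 2) ⊗ (-1 ⊕ -5)) gives -5.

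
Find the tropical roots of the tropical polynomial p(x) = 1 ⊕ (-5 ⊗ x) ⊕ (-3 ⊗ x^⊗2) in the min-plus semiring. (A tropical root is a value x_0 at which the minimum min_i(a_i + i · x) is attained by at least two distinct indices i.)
Roots: {-2, 6}

Each tropical root is a break point of the lower envelope of the lines y = a_i + i · x (there are 3 lines, with slopes 0, 1, ..., 2). Only the lines that attain the minimum somewhere contribute to roots; other lines are dominated. Here the surviving (envelope) indices are i = 2, i = 1, i = 0.
Intersections between consecutive envelope lines give the roots: for adjacent envelope indices i < j the intersection is x = (a_i − a_j) / (j − i). Reading off the sorted break points: {-2, 6}.
Verification: at each break x_0, at least two indices attain the minimum of min_i(a_i + i · x_0).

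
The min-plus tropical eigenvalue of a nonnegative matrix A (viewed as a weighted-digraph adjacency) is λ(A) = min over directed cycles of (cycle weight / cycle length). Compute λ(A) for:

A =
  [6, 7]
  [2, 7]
λ(A) = 9/2

Enumerate directed cycles and compute their means (weight / length). Sample:
  cycle 0 → 0: weight = 6, length = 1, mean = 6/1 ≈ 6.000
  cycle 1 → 1: weight = 7, length = 1, mean = 7/1 ≈ 7.000
  cycle 0 → 1 → 0: weight = 9, length = 2, mean = 9/2 ≈ 4.500
  cycle 1 → 0 → 1: weight = 9, length = 2, mean = 9/2 ≈ 4.500
Minimum mean = 4.500, attained e.g. along the cycle 0 → 1 → 0 with weight 9 and length 2. So λ(A) = 9/2 = 9/2.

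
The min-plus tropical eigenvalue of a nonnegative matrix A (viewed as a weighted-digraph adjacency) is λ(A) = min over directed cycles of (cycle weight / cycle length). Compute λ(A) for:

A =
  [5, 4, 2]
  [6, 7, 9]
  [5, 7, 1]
λ(A) = 1

Enumerate directed cycles and compute their means (weight / length). Sample:
  cycle 0 → 0: weight = 5, length = 1, mean = 5/1 ≈ 5.000
  cycle 1 → 1: weight = 7, length = 1, mean = 7/1 ≈ 7.000
  cycle 2 → 2: weight = 1, length = 1, mean = 1/1 ≈ 1.000
  cycle 0 → 1 → 0: weight = 10, length = 2, mean = 10/2 ≈ 5.000
  cycle 0 → 2 → 0: weight = 7, length = 2, mean = 7/2 ≈ 3.500
  cycle 1 → 0 → 1: weight = 10, length = 2, mean = 10/2 ≈ 5.000
Minimum mean = 1.000, attained e.g. along the cycle 2 → 2 with weight 1 and length 1. So λ(A) = 1/1 = 1.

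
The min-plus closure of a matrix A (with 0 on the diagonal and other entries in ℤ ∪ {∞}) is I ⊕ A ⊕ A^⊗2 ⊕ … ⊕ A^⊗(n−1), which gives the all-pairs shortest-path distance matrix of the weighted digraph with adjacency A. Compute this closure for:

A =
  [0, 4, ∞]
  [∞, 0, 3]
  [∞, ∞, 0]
Closure =
  [0, 4, 7]
  [∞, 0, 3]
  [∞, ∞, 0]

This is the Floyd-Warshall all-pairs shortest-path computation. For each intermediate vertex k = 0, 1, …, 2, update dist[i][j] ← min(dist[i][j], dist[i][k] + dist[k][j]). The final matrix gives, for each (i, j), the minimum total weight of any directed path from i to j (possibly empty when i = j).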